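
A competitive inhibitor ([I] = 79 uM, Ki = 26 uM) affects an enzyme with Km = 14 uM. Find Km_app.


Km_app = Km * (1 + [I]/Ki)
Km_app = 14 * (1 + 79/26)
Km_app = 56.5385 uM

56.5385 uM


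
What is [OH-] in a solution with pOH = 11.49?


[OH-] = 10^(-pOH)
[OH-] = 10^(-11.49)
[OH-] = 3.236e-12 M

3.236e-12 M


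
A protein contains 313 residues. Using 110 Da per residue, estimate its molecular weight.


MW = n_residues * 110 Da
MW = 313 * 110
MW = 34430 Da

34430 Da


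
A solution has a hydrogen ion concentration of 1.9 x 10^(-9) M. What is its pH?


pH = -log10([H+])
pH = -log10(1.9 x 10^(-9))
pH = 8.7212

8.7212


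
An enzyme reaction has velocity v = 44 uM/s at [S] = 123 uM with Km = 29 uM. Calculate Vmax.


Vmax = v * (Km + [S]) / [S]
Vmax = 44 * (29 + 123) / 123
Vmax = 54.374 uM/s

54.374 uM/s


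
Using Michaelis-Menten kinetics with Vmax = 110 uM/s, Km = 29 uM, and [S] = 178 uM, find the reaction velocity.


v = Vmax * [S] / (Km + [S])
v = 110 * 178 / (29 + 178)
v = 94.5894 uM/s

94.5894 uM/s


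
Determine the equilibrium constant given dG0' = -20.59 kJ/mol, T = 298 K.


Keq = exp(-dG0 * 1000 / (R * T))
Keq = exp(-(-20.59) * 1000 / (8.314 * 298))
Keq = 4066.572

4066.572


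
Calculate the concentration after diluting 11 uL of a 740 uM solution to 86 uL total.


C2 = C1 * V1 / V2
C2 = 740 * 11 / 86
C2 = 94.6512 uM

94.6512 uM


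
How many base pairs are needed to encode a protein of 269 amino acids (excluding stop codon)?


Each amino acid = 1 codon = 3 bp
bp = 269 * 3 = 807 bp

807 bp


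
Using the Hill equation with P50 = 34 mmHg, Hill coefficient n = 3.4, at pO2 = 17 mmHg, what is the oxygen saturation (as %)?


Y = pO2^n / (P50^n + pO2^n)
Y = 17^3.4 / (34^3.4 + 17^3.4)
Y = 8.65%

8.65%


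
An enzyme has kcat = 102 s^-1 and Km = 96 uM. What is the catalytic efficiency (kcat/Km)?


Catalytic efficiency = kcat / Km
= 102 / 96
= 1.0625 uM^-1*s^-1

1.0625 uM^-1*s^-1


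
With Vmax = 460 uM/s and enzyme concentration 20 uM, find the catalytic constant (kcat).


kcat = Vmax / [E]t
kcat = 460 / 20
kcat = 23.0 s^-1

23.0 s^-1


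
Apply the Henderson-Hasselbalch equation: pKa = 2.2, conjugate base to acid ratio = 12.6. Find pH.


pH = pKa + log10([A-]/[HA])
pH = 2.2 + log10(12.6)
pH = 3.3004

3.3004


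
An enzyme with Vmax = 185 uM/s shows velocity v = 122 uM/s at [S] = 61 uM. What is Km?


Km = [S] * (Vmax - v) / v
Km = 61 * (185 - 122) / 122
Km = 31.5 uM

31.5 uM


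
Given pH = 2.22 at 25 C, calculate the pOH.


pOH = 14 - pH
pOH = 14 - 2.22
pOH = 11.78

11.78


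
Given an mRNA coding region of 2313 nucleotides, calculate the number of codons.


codons = nucleotides / 3
codons = 2313 / 3 = 771

771


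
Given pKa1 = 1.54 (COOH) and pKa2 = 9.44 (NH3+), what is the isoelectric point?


pI = (pKa1 + pKa2) / 2
pI = (1.54 + 9.44) / 2
pI = 5.49

5.49


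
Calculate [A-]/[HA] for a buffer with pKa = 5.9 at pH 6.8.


[A-]/[HA] = 10^(pH - pKa)
= 10^(6.8 - 5.9)
= 7.9433

7.9433


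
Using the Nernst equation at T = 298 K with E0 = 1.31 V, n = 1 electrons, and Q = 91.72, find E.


E = E0 - (RT/nF) * ln(Q)
E = 1.31 - (8.314 * 298 / (1 * 96485)) * ln(91.72)
E = 1.194 V

1.194 V


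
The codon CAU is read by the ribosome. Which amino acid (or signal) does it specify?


Standard genetic code lookup.
Codon CAU -> His

His


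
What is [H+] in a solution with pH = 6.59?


[H+] = 10^(-pH)
[H+] = 10^(-6.59)
[H+] = 2.570e-07 M

2.570e-07 M


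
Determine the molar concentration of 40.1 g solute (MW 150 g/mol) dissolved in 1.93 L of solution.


C = (mass / MW) / volume
C = (40.1 / 150) / 1.93
C = 0.1385 M

0.1385 M


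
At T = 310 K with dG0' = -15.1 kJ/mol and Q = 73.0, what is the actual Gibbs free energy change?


dG = dG0' + RT * ln(Q) / 1000
dG = -15.1 + 8.314 * 310 * ln(73.0) / 1000
dG = -4.042 kJ/mol

-4.042 kJ/mol


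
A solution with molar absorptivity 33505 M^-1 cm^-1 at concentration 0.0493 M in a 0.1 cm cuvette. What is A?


A = epsilon * c * l
A = 33505 * 0.0493 * 0.1
A = 165.1797

165.1797


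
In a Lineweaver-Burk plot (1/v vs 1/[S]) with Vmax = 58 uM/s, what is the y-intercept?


y-intercept = 1/Vmax
= 1/58
= 0.0172 s/uM

0.0172 s/uM


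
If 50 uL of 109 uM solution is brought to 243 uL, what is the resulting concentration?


C2 = C1 * V1 / V2
C2 = 109 * 50 / 243
C2 = 22.428 uM

22.428 uM


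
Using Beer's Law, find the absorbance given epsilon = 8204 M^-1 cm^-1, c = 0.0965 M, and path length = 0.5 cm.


A = epsilon * c * l
A = 8204 * 0.0965 * 0.5
A = 395.843

395.843


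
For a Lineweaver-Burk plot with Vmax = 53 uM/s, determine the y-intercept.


y-intercept = 1/Vmax
= 1/53
= 0.0189 s/uM

0.0189 s/uM


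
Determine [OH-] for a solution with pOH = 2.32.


[OH-] = 10^(-pOH)
[OH-] = 10^(-2.32)
[OH-] = 0.0048 M

0.0048 M


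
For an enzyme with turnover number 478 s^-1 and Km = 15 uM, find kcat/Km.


Catalytic efficiency = kcat / Km
= 478 / 15
= 31.8667 uM^-1*s^-1

31.8667 uM^-1*s^-1


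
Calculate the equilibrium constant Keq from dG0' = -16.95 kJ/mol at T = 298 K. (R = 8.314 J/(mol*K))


Keq = exp(-dG0 * 1000 / (R * T))
Keq = exp(-(-16.95) * 1000 / (8.314 * 298))
Keq = 935.7753

935.7753


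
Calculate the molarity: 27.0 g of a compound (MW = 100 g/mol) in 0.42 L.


C = (mass / MW) / volume
C = (27.0 / 100) / 0.42
C = 0.6429 M

0.6429 M


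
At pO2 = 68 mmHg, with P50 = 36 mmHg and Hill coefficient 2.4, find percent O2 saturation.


Y = pO2^n / (P50^n + pO2^n)
Y = 68^2.4 / (36^2.4 + 68^2.4)
Y = 82.15%

82.15%


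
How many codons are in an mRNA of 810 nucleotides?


codons = nucleotides / 3
codons = 810 / 3 = 270

270


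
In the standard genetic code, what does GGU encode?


Standard genetic code lookup.
Codon GGU -> Gly

Gly


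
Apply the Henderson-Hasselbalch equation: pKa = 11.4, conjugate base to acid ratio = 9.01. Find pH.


pH = pKa + log10([A-]/[HA])
pH = 11.4 + log10(9.01)
pH = 12.3547

12.3547


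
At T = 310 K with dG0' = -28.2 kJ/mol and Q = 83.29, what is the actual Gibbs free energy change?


dG = dG0' + RT * ln(Q) / 1000
dG = -28.2 + 8.314 * 310 * ln(83.29) / 1000
dG = -16.8022 kJ/mol

-16.8022 kJ/mol


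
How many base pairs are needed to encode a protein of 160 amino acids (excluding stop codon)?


Each amino acid = 1 codon = 3 bp
bp = 160 * 3 = 480 bp

480 bp


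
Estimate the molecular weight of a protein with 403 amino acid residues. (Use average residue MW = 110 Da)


MW = n_residues * 110 Da
MW = 403 * 110
MW = 44330 Da

44330 Da


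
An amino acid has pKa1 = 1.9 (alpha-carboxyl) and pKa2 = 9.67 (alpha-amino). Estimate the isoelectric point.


pI = (pKa1 + pKa2) / 2
pI = (1.9 + 9.67) / 2
pI = 5.785

5.785


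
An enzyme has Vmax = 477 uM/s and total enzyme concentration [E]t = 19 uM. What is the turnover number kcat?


kcat = Vmax / [E]t
kcat = 477 / 19
kcat = 25.1053 s^-1

25.1053 s^-1


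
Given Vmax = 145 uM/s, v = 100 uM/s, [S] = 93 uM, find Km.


Km = [S] * (Vmax - v) / v
Km = 93 * (145 - 100) / 100
Km = 41.85 uM

41.85 uM


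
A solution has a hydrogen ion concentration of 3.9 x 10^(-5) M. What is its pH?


pH = -log10([H+])
pH = -log10(3.9 x 10^(-5))
pH = 4.4089

4.4089


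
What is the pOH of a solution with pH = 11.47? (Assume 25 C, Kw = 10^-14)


pOH = 14 - pH
pOH = 14 - 11.47
pOH = 2.53

2.53


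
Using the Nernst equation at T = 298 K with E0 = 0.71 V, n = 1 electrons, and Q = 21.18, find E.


E = E0 - (RT/nF) * ln(Q)
E = 0.71 - (8.314 * 298 / (1 * 96485)) * ln(21.18)
E = 0.6316 V

0.6316 V


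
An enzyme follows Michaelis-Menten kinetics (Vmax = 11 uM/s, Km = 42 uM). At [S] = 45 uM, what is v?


v = Vmax * [S] / (Km + [S])
v = 11 * 45 / (42 + 45)
v = 5.6897 uM/s

5.6897 uM/s


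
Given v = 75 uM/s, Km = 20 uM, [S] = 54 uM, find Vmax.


Vmax = v * (Km + [S]) / [S]
Vmax = 75 * (20 + 54) / 54
Vmax = 102.7778 uM/s

102.7778 uM/s


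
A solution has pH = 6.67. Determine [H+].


[H+] = 10^(-pH)
[H+] = 10^(-6.67)
[H+] = 2.138e-07 M

2.138e-07 M


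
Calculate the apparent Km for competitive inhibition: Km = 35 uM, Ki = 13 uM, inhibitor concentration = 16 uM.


Km_app = Km * (1 + [I]/Ki)
Km_app = 35 * (1 + 16/13)
Km_app = 78.0769 uM

78.0769 uM


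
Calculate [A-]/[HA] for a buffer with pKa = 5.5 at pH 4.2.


[A-]/[HA] = 10^(pH - pKa)
= 10^(4.2 - 5.5)
= 0.0501

0.0501


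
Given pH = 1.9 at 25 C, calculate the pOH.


pOH = 14 - pH
pOH = 14 - 1.9
pOH = 12.1

12.1


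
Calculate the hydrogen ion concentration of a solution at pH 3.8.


[H+] = 10^(-pH)
[H+] = 10^(-3.8)
[H+] = 1.585e-04 M

1.585e-04 M


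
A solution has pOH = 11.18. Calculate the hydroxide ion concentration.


[OH-] = 10^(-pOH)
[OH-] = 10^(-11.18)
[OH-] = 6.607e-12 M

6.607e-12 M


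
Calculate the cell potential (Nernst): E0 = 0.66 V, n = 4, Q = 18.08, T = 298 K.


E = E0 - (RT/nF) * ln(Q)
E = 0.66 - (8.314 * 298 / (4 * 96485)) * ln(18.08)
E = 0.6414 V

0.6414 V


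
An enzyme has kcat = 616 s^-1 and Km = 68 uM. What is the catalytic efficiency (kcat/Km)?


Catalytic efficiency = kcat / Km
= 616 / 68
= 9.0588 uM^-1*s^-1

9.0588 uM^-1*s^-1


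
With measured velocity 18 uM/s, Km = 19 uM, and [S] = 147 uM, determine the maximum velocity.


Vmax = v * (Km + [S]) / [S]
Vmax = 18 * (19 + 147) / 147
Vmax = 20.3265 uM/s

20.3265 uM/s


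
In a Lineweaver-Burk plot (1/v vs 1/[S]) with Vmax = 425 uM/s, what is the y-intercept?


y-intercept = 1/Vmax
= 1/425
= 0.0024 s/uM

0.0024 s/uM


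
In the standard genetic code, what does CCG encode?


Standard genetic code lookup.
Codon CCG -> Pro

Pro


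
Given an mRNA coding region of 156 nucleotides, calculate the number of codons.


codons = nucleotides / 3
codons = 156 / 3 = 52

52


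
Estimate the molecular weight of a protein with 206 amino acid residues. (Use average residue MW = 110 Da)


MW = n_residues * 110 Da
MW = 206 * 110
MW = 22660 Da

22660 Da


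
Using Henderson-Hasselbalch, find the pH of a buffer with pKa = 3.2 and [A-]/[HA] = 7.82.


pH = pKa + log10([A-]/[HA])
pH = 3.2 + log10(7.82)
pH = 4.0932

4.0932


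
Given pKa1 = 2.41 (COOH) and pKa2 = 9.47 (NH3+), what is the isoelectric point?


pI = (pKa1 + pKa2) / 2
pI = (2.41 + 9.47) / 2
pI = 5.94

5.94


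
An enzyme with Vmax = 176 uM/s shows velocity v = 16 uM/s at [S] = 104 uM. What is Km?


Km = [S] * (Vmax - v) / v
Km = 104 * (176 - 16) / 16
Km = 1040.0 uM

1040.0 uM


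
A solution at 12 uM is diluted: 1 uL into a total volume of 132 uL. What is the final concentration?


C2 = C1 * V1 / V2
C2 = 12 * 1 / 132
C2 = 0.0909 uM

0.0909 uM


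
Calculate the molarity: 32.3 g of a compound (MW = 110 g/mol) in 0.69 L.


C = (mass / MW) / volume
C = (32.3 / 110) / 0.69
C = 0.4256 M

0.4256 M


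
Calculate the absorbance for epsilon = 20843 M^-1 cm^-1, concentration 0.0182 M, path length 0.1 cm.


A = epsilon * c * l
A = 20843 * 0.0182 * 0.1
A = 37.9343

37.9343


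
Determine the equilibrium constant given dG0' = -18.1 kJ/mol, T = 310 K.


Keq = exp(-dG0 * 1000 / (R * T))
Keq = exp(-(-18.1) * 1000 / (8.314 * 310))
Keq = 1121.8612

1121.8612


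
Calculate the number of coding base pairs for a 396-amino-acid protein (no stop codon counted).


Each amino acid = 1 codon = 3 bp
bp = 396 * 3 = 1188 bp

1188 bp


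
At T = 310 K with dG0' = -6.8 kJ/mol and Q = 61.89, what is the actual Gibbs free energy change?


dG = dG0' + RT * ln(Q) / 1000
dG = -6.8 + 8.314 * 310 * ln(61.89) / 1000
dG = 3.8325 kJ/mol

3.8325 kJ/mol


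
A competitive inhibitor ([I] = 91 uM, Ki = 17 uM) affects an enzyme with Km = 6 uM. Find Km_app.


Km_app = Km * (1 + [I]/Ki)
Km_app = 6 * (1 + 91/17)
Km_app = 38.1176 uM

38.1176 uM


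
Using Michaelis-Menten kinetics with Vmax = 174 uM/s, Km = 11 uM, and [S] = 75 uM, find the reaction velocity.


v = Vmax * [S] / (Km + [S])
v = 174 * 75 / (11 + 75)
v = 151.7442 uM/s

151.7442 uM/s


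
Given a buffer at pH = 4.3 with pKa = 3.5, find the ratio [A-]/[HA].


[A-]/[HA] = 10^(pH - pKa)
= 10^(4.3 - 3.5)
= 6.3096

6.3096


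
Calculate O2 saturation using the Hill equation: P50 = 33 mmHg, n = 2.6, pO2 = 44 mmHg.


Y = pO2^n / (P50^n + pO2^n)
Y = 44^2.6 / (33^2.6 + 44^2.6)
Y = 67.87%

67.87%


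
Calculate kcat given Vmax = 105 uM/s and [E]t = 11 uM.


kcat = Vmax / [E]t
kcat = 105 / 11
kcat = 9.5455 s^-1

9.5455 s^-1


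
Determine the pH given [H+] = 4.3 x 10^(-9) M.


pH = -log10([H+])
pH = -log10(4.3 x 10^(-9))
pH = 8.3665

8.3665


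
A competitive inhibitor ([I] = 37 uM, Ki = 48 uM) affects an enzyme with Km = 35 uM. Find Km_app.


Km_app = Km * (1 + [I]/Ki)
Km_app = 35 * (1 + 37/48)
Km_app = 61.9792 uM

61.9792 uM


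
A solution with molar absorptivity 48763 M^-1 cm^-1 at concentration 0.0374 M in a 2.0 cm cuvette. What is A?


A = epsilon * c * l
A = 48763 * 0.0374 * 2.0
A = 3647.4724

3647.4724


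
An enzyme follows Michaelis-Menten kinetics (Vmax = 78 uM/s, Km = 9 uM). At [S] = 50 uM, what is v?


v = Vmax * [S] / (Km + [S])
v = 78 * 50 / (9 + 50)
v = 66.1017 uM/s

66.1017 uM/s


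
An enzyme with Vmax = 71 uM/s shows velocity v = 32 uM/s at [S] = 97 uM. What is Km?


Km = [S] * (Vmax - v) / v
Km = 97 * (71 - 32) / 32
Km = 118.2188 uM

118.2188 uM


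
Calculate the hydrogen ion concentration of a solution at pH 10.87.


[H+] = 10^(-pH)
[H+] = 10^(-10.87)
[H+] = 1.349e-11 M

1.349e-11 M


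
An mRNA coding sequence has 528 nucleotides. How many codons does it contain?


codons = nucleotides / 3
codons = 528 / 3 = 176

176


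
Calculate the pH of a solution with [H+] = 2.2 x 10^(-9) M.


pH = -log10([H+])
pH = -log10(2.2 x 10^(-9))
pH = 8.6576

8.6576


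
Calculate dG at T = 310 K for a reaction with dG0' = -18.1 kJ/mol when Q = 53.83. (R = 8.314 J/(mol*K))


dG = dG0' + RT * ln(Q) / 1000
dG = -18.1 + 8.314 * 310 * ln(53.83) / 1000
dG = -7.8272 kJ/mol

-7.8272 kJ/mol


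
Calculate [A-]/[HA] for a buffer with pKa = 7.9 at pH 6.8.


[A-]/[HA] = 10^(pH - pKa)
= 10^(6.8 - 7.9)
= 0.0794

0.0794


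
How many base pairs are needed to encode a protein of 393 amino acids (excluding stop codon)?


Each amino acid = 1 codon = 3 bp
bp = 393 * 3 = 1179 bp

1179 bp


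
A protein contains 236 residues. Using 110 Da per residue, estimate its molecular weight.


MW = n_residues * 110 Da
MW = 236 * 110
MW = 25960 Da

25960 Da


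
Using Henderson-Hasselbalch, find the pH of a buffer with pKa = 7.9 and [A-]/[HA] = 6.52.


pH = pKa + log10([A-]/[HA])
pH = 7.9 + log10(6.52)
pH = 8.7142

8.7142


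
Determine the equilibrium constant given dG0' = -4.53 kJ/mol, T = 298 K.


Keq = exp(-dG0 * 1000 / (R * T))
Keq = exp(-(-4.53) * 1000 / (8.314 * 298))
Keq = 6.2239

6.2239


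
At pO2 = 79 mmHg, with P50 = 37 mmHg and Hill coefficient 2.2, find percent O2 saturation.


Y = pO2^n / (P50^n + pO2^n)
Y = 79^2.2 / (37^2.2 + 79^2.2)
Y = 84.14%

84.14%


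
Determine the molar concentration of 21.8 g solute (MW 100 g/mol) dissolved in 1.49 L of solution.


C = (mass / MW) / volume
C = (21.8 / 100) / 1.49
C = 0.1463 M

0.1463 M


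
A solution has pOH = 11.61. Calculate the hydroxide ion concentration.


[OH-] = 10^(-pOH)
[OH-] = 10^(-11.61)
[OH-] = 2.455e-12 M

2.455e-12 M


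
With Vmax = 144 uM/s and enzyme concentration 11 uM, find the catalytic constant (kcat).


kcat = Vmax / [E]t
kcat = 144 / 11
kcat = 13.0909 s^-1

13.0909 s^-1


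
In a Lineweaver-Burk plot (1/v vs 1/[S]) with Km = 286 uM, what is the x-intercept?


x-intercept = -1/Km
= -1/286
= -0.0035 1/uM

-0.0035 1/uM


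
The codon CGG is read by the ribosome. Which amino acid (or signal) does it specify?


Standard genetic code lookup.
Codon CGG -> Arg

Arg


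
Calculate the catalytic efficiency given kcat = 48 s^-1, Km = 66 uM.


Catalytic efficiency = kcat / Km
= 48 / 66
= 0.7273 uM^-1*s^-1

0.7273 uM^-1*s^-1


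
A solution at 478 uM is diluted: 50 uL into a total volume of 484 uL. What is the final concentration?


C2 = C1 * V1 / V2
C2 = 478 * 50 / 484
C2 = 49.3802 uM

49.3802 uM


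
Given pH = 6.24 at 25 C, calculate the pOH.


pOH = 14 - pH
pOH = 14 - 6.24
pOH = 7.76

7.76


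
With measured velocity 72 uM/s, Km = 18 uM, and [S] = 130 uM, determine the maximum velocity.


Vmax = v * (Km + [S]) / [S]
Vmax = 72 * (18 + 130) / 130
Vmax = 81.9692 uM/s

81.9692 uM/s


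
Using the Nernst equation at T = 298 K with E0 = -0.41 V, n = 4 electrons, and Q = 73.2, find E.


E = E0 - (RT/nF) * ln(Q)
E = -0.41 - (8.314 * 298 / (4 * 96485)) * ln(73.2)
E = -0.4376 V

-0.4376 V


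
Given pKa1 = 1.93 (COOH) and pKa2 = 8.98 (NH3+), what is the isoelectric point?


pI = (pKa1 + pKa2) / 2
pI = (1.93 + 8.98) / 2
pI = 5.455

5.455


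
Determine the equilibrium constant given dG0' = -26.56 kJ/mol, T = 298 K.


Keq = exp(-dG0 * 1000 / (R * T))
Keq = exp(-(-26.56) * 1000 / (8.314 * 298))
Keq = 45259.7237

45259.7237


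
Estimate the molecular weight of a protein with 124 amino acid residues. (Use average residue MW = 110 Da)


MW = n_residues * 110 Da
MW = 124 * 110
MW = 13640 Da

13640 Da


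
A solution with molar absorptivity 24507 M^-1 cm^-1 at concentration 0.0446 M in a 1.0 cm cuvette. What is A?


A = epsilon * c * l
A = 24507 * 0.0446 * 1.0
A = 1093.0122

1093.0122


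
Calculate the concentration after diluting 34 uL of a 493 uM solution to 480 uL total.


C2 = C1 * V1 / V2
C2 = 493 * 34 / 480
C2 = 34.9208 uM

34.9208 uM


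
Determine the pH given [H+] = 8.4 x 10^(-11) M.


pH = -log10([H+])
pH = -log10(8.4 x 10^(-11))
pH = 10.0757

10.0757


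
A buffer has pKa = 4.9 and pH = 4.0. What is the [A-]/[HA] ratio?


[A-]/[HA] = 10^(pH - pKa)
= 10^(4.0 - 4.9)
= 0.1259

0.1259


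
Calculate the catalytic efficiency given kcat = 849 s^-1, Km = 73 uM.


Catalytic efficiency = kcat / Km
= 849 / 73
= 11.6301 uM^-1*s^-1

11.6301 uM^-1*s^-1


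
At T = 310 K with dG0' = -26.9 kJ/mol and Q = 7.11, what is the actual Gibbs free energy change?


dG = dG0' + RT * ln(Q) / 1000
dG = -26.9 + 8.314 * 310 * ln(7.11) / 1000
dG = -21.8445 kJ/mol

-21.8445 kJ/mol


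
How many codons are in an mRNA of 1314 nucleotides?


codons = nucleotides / 3
codons = 1314 / 3 = 438

438


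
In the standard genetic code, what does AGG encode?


Standard genetic code lookup.
Codon AGG -> Arg

Arg


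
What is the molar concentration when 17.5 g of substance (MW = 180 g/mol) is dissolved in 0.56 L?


C = (mass / MW) / volume
C = (17.5 / 180) / 0.56
C = 0.1736 M

0.1736 M


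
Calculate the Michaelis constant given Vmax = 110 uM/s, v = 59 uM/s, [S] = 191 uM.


Km = [S] * (Vmax - v) / v
Km = 191 * (110 - 59) / 59
Km = 165.1017 uM

165.1017 uM


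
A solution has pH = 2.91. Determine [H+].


[H+] = 10^(-pH)
[H+] = 10^(-2.91)
[H+] = 0.0012 M

0.0012 M


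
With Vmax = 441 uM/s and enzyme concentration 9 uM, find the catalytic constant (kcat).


kcat = Vmax / [E]t
kcat = 441 / 9
kcat = 49.0 s^-1

49.0 s^-1


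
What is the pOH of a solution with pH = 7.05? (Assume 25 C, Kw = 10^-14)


pOH = 14 - pH
pOH = 14 - 7.05
pOH = 6.95

6.95


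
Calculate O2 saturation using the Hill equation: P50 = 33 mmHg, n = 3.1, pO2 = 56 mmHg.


Y = pO2^n / (P50^n + pO2^n)
Y = 56^3.1 / (33^3.1 + 56^3.1)
Y = 83.75%

83.75%


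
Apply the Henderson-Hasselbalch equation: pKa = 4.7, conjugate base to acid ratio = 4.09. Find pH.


pH = pKa + log10([A-]/[HA])
pH = 4.7 + log10(4.09)
pH = 5.3117

5.3117


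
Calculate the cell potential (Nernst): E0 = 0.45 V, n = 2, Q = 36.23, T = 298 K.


E = E0 - (RT/nF) * ln(Q)
E = 0.45 - (8.314 * 298 / (2 * 96485)) * ln(36.23)
E = 0.4039 V

0.4039 V


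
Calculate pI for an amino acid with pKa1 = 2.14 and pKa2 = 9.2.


pI = (pKa1 + pKa2) / 2
pI = (2.14 + 9.2) / 2
pI = 5.67

5.67


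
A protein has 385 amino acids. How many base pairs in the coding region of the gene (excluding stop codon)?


Each amino acid = 1 codon = 3 bp
bp = 385 * 3 = 1155 bp

1155 bp


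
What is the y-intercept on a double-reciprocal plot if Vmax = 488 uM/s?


y-intercept = 1/Vmax
= 1/488
= 0.002 s/uM

0.002 s/uM


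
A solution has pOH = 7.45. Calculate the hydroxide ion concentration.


[OH-] = 10^(-pOH)
[OH-] = 10^(-7.45)
[OH-] = 3.548e-08 M

3.548e-08 M


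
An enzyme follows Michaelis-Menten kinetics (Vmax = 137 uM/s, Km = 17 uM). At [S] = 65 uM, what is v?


v = Vmax * [S] / (Km + [S])
v = 137 * 65 / (17 + 65)
v = 108.5976 uM/s

108.5976 uM/s


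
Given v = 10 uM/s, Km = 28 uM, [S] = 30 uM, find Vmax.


Vmax = v * (Km + [S]) / [S]
Vmax = 10 * (28 + 30) / 30
Vmax = 19.3333 uM/s

19.3333 uM/s


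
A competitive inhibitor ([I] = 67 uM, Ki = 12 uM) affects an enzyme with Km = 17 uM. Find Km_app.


Km_app = Km * (1 + [I]/Ki)
Km_app = 17 * (1 + 67/12)
Km_app = 111.9167 uM

111.9167 uM


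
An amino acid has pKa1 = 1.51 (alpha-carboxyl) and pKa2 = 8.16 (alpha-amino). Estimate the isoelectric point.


pI = (pKa1 + pKa2) / 2
pI = (1.51 + 8.16) / 2
pI = 4.835

4.835


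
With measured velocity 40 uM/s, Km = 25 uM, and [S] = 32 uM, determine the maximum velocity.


Vmax = v * (Km + [S]) / [S]
Vmax = 40 * (25 + 32) / 32
Vmax = 71.25 uM/s

71.25 uM/s


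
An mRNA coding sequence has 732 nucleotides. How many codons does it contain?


codons = nucleotides / 3
codons = 732 / 3 = 244

244


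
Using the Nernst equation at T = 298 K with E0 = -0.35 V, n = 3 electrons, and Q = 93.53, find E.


E = E0 - (RT/nF) * ln(Q)
E = -0.35 - (8.314 * 298 / (3 * 96485)) * ln(93.53)
E = -0.3888 V

-0.3888 V


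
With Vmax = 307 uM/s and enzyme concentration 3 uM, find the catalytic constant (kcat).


kcat = Vmax / [E]t
kcat = 307 / 3
kcat = 102.3333 s^-1

102.3333 s^-1


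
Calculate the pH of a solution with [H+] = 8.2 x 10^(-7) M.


pH = -log10([H+])
pH = -log10(8.2 x 10^(-7))
pH = 6.0862

6.0862


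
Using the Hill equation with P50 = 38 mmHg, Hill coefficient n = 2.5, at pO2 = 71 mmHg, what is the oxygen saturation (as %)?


Y = pO2^n / (P50^n + pO2^n)
Y = 71^2.5 / (38^2.5 + 71^2.5)
Y = 82.67%

82.67%


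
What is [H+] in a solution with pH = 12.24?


[H+] = 10^(-pH)
[H+] = 10^(-12.24)
[H+] = 5.754e-13 M

5.754e-13 M


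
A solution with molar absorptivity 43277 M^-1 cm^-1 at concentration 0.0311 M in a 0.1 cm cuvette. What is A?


A = epsilon * c * l
A = 43277 * 0.0311 * 0.1
A = 134.5915

134.5915


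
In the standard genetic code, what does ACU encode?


Standard genetic code lookup.
Codon ACU -> Thr

Thr


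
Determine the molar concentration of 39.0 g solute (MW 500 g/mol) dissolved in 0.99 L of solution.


C = (mass / MW) / volume
C = (39.0 / 500) / 0.99
C = 0.0788 M

0.0788 M


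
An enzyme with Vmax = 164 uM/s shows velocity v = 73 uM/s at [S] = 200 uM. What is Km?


Km = [S] * (Vmax - v) / v
Km = 200 * (164 - 73) / 73
Km = 249.3151 uM

249.3151 uM


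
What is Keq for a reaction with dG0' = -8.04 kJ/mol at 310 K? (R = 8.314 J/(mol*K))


Keq = exp(-dG0 * 1000 / (R * T))
Keq = exp(-(-8.04) * 1000 / (8.314 * 310))
Keq = 22.635

22.635


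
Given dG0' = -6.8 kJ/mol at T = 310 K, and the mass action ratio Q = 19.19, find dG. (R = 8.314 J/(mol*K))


dG = dG0' + RT * ln(Q) / 1000
dG = -6.8 + 8.314 * 310 * ln(19.19) / 1000
dG = 0.8145 kJ/mol

0.8145 kJ/mol


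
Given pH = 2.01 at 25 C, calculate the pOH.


pOH = 14 - pH
pOH = 14 - 2.01
pOH = 11.99

11.99


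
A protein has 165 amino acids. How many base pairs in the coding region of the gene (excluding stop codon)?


Each amino acid = 1 codon = 3 bp
bp = 165 * 3 = 495 bp

495 bp


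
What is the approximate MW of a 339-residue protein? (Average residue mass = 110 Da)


MW = n_residues * 110 Da
MW = 339 * 110
MW = 37290 Da

37290 Da


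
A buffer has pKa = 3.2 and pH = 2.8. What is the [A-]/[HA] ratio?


[A-]/[HA] = 10^(pH - pKa)
= 10^(2.8 - 3.2)
= 0.3981

0.3981


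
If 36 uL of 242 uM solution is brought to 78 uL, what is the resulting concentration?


C2 = C1 * V1 / V2
C2 = 242 * 36 / 78
C2 = 111.6923 uM

111.6923 uM


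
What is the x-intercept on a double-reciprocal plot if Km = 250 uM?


x-intercept = -1/Km
= -1/250
= -0.004 1/uM

-0.004 1/uM


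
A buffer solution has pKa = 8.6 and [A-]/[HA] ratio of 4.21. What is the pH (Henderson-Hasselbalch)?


pH = pKa + log10([A-]/[HA])
pH = 8.6 + log10(4.21)
pH = 9.2243

9.2243


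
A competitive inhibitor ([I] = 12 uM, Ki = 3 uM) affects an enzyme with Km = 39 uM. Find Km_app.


Km_app = Km * (1 + [I]/Ki)
Km_app = 39 * (1 + 12/3)
Km_app = 195.0 uM

195.0 uM


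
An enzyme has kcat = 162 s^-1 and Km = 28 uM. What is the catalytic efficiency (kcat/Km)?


Catalytic efficiency = kcat / Km
= 162 / 28
= 5.7857 uM^-1*s^-1

5.7857 uM^-1*s^-1


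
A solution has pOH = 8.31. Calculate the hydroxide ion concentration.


[OH-] = 10^(-pOH)
[OH-] = 10^(-8.31)
[OH-] = 4.898e-09 M

4.898e-09 M


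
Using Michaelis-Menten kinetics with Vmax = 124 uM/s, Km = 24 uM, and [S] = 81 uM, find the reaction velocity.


v = Vmax * [S] / (Km + [S])
v = 124 * 81 / (24 + 81)
v = 95.6571 uM/s

95.6571 uM/s


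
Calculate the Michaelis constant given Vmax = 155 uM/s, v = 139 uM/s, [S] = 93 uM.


Km = [S] * (Vmax - v) / v
Km = 93 * (155 - 139) / 139
Km = 10.705 uM

10.705 uM


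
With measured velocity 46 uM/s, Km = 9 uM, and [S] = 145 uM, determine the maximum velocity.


Vmax = v * (Km + [S]) / [S]
Vmax = 46 * (9 + 145) / 145
Vmax = 48.8552 uM/s

48.8552 uM/s


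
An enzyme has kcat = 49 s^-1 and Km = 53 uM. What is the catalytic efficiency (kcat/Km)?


Catalytic efficiency = kcat / Km
= 49 / 53
= 0.9245 uM^-1*s^-1

0.9245 uM^-1*s^-1


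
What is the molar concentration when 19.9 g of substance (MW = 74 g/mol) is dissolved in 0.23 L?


C = (mass / MW) / volume
C = (19.9 / 74) / 0.23
C = 1.1692 M

1.1692 M


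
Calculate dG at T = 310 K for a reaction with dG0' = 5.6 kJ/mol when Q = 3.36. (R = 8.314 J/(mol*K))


dG = dG0' + RT * ln(Q) / 1000
dG = 5.6 + 8.314 * 310 * ln(3.36) / 1000
dG = 8.7236 kJ/mol

8.7236 kJ/mol


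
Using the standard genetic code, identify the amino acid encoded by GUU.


Standard genetic code lookup.
Codon GUU -> Val

Val


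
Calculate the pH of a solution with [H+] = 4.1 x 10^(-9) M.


pH = -log10([H+])
pH = -log10(4.1 x 10^(-9))
pH = 8.3872

8.3872


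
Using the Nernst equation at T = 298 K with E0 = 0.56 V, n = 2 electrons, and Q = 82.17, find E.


E = E0 - (RT/nF) * ln(Q)
E = 0.56 - (8.314 * 298 / (2 * 96485)) * ln(82.17)
E = 0.5034 V

0.5034 V


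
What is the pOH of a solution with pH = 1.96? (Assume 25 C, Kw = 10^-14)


pOH = 14 - pH
pOH = 14 - 1.96
pOH = 12.04

12.04


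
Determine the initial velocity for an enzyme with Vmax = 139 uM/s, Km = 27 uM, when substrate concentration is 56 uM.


v = Vmax * [S] / (Km + [S])
v = 139 * 56 / (27 + 56)
v = 93.7831 uM/s

93.7831 uM/s


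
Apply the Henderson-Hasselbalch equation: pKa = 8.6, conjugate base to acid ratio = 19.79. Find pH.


pH = pKa + log10([A-]/[HA])
pH = 8.6 + log10(19.79)
pH = 9.8964

9.8964


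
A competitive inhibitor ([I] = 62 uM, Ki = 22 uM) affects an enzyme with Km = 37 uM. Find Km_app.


Km_app = Km * (1 + [I]/Ki)
Km_app = 37 * (1 + 62/22)
Km_app = 141.2727 uM

141.2727 uM


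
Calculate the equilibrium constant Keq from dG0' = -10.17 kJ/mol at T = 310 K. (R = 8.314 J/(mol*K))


Keq = exp(-dG0 * 1000 / (R * T))
Keq = exp(-(-10.17) * 1000 / (8.314 * 310))
Keq = 51.7244

51.7244


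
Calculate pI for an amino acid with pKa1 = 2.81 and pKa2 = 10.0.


pI = (pKa1 + pKa2) / 2
pI = (2.81 + 10.0) / 2
pI = 6.405

6.405


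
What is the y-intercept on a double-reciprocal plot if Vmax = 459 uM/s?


y-intercept = 1/Vmax
= 1/459
= 0.0022 s/uM

0.0022 s/uM


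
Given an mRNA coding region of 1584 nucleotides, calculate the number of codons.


codons = nucleotides / 3
codons = 1584 / 3 = 528

528


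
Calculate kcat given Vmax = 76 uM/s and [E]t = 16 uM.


kcat = Vmax / [E]t
kcat = 76 / 16
kcat = 4.75 s^-1

4.75 s^-1


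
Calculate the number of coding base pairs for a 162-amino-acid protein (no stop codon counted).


Each amino acid = 1 codon = 3 bp
bp = 162 * 3 = 486 bp

486 bp


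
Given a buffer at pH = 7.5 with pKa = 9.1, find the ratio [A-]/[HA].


[A-]/[HA] = 10^(pH - pKa)
= 10^(7.5 - 9.1)
= 0.0251

0.0251


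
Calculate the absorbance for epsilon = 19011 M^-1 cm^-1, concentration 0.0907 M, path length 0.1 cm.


A = epsilon * c * l
A = 19011 * 0.0907 * 0.1
A = 172.4298

172.4298


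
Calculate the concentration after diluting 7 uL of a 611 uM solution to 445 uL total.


C2 = C1 * V1 / V2
C2 = 611 * 7 / 445
C2 = 9.6112 uM

9.6112 uM


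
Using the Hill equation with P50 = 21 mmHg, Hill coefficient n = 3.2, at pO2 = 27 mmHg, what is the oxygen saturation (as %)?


Y = pO2^n / (P50^n + pO2^n)
Y = 27^3.2 / (21^3.2 + 27^3.2)
Y = 69.09%

69.09%


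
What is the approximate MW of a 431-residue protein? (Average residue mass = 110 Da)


MW = n_residues * 110 Da
MW = 431 * 110
MW = 47410 Da

47410 Da


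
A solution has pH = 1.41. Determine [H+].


[H+] = 10^(-pH)
[H+] = 10^(-1.41)
[H+] = 0.0389 M

0.0389 M


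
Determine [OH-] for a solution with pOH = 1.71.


[OH-] = 10^(-pOH)
[OH-] = 10^(-1.71)
[OH-] = 0.0195 M

0.0195 M


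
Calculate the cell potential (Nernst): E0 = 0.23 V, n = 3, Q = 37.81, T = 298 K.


E = E0 - (RT/nF) * ln(Q)
E = 0.23 - (8.314 * 298 / (3 * 96485)) * ln(37.81)
E = 0.1989 V

0.1989 V


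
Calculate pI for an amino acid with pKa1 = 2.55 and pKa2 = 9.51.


pI = (pKa1 + pKa2) / 2
pI = (2.55 + 9.51) / 2
pI = 6.03

6.03


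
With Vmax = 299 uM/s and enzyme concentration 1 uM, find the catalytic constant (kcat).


kcat = Vmax / [E]t
kcat = 299 / 1
kcat = 299.0 s^-1

299.0 s^-1


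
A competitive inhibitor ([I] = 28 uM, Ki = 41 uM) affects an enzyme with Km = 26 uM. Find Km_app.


Km_app = Km * (1 + [I]/Ki)
Km_app = 26 * (1 + 28/41)
Km_app = 43.7561 uM

43.7561 uM


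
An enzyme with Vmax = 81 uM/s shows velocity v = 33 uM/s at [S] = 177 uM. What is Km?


Km = [S] * (Vmax - v) / v
Km = 177 * (81 - 33) / 33
Km = 257.4545 uM

257.4545 uM


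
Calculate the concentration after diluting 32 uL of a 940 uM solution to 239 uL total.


C2 = C1 * V1 / V2
C2 = 940 * 32 / 239
C2 = 125.8577 uM

125.8577 uM


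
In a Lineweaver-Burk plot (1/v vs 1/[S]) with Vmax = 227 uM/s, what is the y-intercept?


y-intercept = 1/Vmax
= 1/227
= 0.0044 s/uM

0.0044 s/uM


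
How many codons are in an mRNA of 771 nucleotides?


codons = nucleotides / 3
codons = 771 / 3 = 257

257


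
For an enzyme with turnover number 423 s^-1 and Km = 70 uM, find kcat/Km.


Catalytic efficiency = kcat / Km
= 423 / 70
= 6.0429 uM^-1*s^-1

6.0429 uM^-1*s^-1


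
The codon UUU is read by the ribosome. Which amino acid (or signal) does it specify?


Standard genetic code lookup.
Codon UUU -> Phe

Phe


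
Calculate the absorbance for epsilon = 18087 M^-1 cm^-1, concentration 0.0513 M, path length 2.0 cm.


A = epsilon * c * l
A = 18087 * 0.0513 * 2.0
A = 1855.7262

1855.7262


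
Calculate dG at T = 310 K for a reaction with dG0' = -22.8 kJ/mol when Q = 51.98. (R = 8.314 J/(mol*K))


dG = dG0' + RT * ln(Q) / 1000
dG = -22.8 + 8.314 * 310 * ln(51.98) / 1000
dG = -12.6173 kJ/mol

-12.6173 kJ/mol


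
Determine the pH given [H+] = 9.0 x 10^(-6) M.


pH = -log10([H+])
pH = -log10(9.0 x 10^(-6))
pH = 5.0458

5.0458


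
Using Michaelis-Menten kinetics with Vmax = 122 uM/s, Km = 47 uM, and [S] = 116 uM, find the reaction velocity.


v = Vmax * [S] / (Km + [S])
v = 122 * 116 / (47 + 116)
v = 86.8221 uM/s

86.8221 uM/s


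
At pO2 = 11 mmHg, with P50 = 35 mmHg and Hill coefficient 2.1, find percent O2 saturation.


Y = pO2^n / (P50^n + pO2^n)
Y = 11^2.1 / (35^2.1 + 11^2.1)
Y = 8.09%

8.09%


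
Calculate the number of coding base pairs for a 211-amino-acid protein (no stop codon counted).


Each amino acid = 1 codon = 3 bp
bp = 211 * 3 = 633 bp

633 bp


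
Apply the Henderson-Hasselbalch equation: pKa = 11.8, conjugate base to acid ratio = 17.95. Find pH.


pH = pKa + log10([A-]/[HA])
pH = 11.8 + log10(17.95)
pH = 13.0541

13.0541


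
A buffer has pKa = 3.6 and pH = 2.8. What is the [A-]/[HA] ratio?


[A-]/[HA] = 10^(pH - pKa)
= 10^(2.8 - 3.6)
= 0.1585

0.1585


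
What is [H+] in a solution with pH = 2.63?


[H+] = 10^(-pH)
[H+] = 10^(-2.63)
[H+] = 0.0023 M

0.0023 M


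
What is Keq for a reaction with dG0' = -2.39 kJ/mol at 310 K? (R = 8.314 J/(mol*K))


Keq = exp(-dG0 * 1000 / (R * T))
Keq = exp(-(-2.39) * 1000 / (8.314 * 310))
Keq = 2.5277

2.5277


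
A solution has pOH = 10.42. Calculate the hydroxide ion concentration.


[OH-] = 10^(-pOH)
[OH-] = 10^(-10.42)
[OH-] = 3.802e-11 M

3.802e-11 M


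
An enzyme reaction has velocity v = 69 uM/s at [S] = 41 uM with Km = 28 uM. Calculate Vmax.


Vmax = v * (Km + [S]) / [S]
Vmax = 69 * (28 + 41) / 41
Vmax = 116.122 uM/s

116.122 uM/s


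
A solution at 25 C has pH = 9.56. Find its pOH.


pOH = 14 - pH
pOH = 14 - 9.56
pOH = 4.44

4.44


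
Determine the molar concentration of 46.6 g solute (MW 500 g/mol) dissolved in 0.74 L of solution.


C = (mass / MW) / volume
C = (46.6 / 500) / 0.74
C = 0.1259 M

0.1259 M


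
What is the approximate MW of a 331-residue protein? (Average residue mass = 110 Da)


MW = n_residues * 110 Da
MW = 331 * 110
MW = 36410 Da

36410 Da


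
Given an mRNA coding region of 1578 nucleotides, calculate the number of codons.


codons = nucleotides / 3
codons = 1578 / 3 = 526

526


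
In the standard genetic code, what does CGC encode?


Standard genetic code lookup.
Codon CGC -> Arg

Arg


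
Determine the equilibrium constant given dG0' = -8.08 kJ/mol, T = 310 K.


Keq = exp(-dG0 * 1000 / (R * T))
Keq = exp(-(-8.08) * 1000 / (8.314 * 310))
Keq = 22.989

22.989


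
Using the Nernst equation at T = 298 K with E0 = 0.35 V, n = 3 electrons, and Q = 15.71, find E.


E = E0 - (RT/nF) * ln(Q)
E = 0.35 - (8.314 * 298 / (3 * 96485)) * ln(15.71)
E = 0.3264 V

0.3264 V


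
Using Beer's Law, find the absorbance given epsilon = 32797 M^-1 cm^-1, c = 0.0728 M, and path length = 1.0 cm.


A = epsilon * c * l
A = 32797 * 0.0728 * 1.0
A = 2387.6216

2387.6216


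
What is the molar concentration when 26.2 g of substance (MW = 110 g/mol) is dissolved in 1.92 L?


C = (mass / MW) / volume
C = (26.2 / 110) / 1.92
C = 0.1241 M

0.1241 M


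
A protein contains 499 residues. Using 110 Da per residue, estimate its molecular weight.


MW = n_residues * 110 Da
MW = 499 * 110
MW = 54890 Da

54890 Da


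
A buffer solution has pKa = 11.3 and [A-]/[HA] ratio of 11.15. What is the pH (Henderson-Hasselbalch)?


pH = pKa + log10([A-]/[HA])
pH = 11.3 + log10(11.15)
pH = 12.3473

12.3473


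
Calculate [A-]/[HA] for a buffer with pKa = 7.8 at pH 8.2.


[A-]/[HA] = 10^(pH - pKa)
= 10^(8.2 - 7.8)
= 2.5119

2.5119


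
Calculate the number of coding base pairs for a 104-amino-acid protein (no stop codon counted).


Each amino acid = 1 codon = 3 bp
bp = 104 * 3 = 312 bp

312 bp


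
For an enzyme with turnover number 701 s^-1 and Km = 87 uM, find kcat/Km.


Catalytic efficiency = kcat / Km
= 701 / 87
= 8.0575 uM^-1*s^-1

8.0575 uM^-1*s^-1


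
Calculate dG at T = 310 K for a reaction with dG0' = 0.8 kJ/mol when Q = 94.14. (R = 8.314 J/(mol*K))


dG = dG0' + RT * ln(Q) / 1000
dG = 0.8 + 8.314 * 310 * ln(94.14) / 1000
dG = 12.5135 kJ/mol

12.5135 kJ/mol


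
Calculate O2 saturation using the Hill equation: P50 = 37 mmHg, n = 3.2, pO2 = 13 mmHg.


Y = pO2^n / (P50^n + pO2^n)
Y = 13^3.2 / (37^3.2 + 13^3.2)
Y = 3.4%

3.4%


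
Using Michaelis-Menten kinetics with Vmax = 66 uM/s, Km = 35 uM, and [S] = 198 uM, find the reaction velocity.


v = Vmax * [S] / (Km + [S])
v = 66 * 198 / (35 + 198)
v = 56.0858 uM/s

56.0858 uM/s


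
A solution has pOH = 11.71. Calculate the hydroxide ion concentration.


[OH-] = 10^(-pOH)
[OH-] = 10^(-11.71)
[OH-] = 1.950e-12 M

1.950e-12 M


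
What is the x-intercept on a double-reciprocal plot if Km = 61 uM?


x-intercept = -1/Km
= -1/61
= -0.0164 1/uM

-0.0164 1/uM


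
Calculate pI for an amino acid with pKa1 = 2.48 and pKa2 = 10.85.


pI = (pKa1 + pKa2) / 2
pI = (2.48 + 10.85) / 2
pI = 6.665

6.665


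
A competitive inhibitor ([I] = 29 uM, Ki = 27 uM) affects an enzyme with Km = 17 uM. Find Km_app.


Km_app = Km * (1 + [I]/Ki)
Km_app = 17 * (1 + 29/27)
Km_app = 35.2593 uM

35.2593 uM


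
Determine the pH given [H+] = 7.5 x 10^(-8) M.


pH = -log10([H+])
pH = -log10(7.5 x 10^(-8))
pH = 7.1249

7.1249


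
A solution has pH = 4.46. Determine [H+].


[H+] = 10^(-pH)
[H+] = 10^(-4.46)
[H+] = 3.467e-05 M

3.467e-05 M


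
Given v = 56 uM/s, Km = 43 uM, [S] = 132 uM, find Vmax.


Vmax = v * (Km + [S]) / [S]
Vmax = 56 * (43 + 132) / 132
Vmax = 74.2424 uM/s

74.2424 uM/s


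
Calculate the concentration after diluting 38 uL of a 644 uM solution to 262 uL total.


C2 = C1 * V1 / V2
C2 = 644 * 38 / 262
C2 = 93.4046 uM

93.4046 uM


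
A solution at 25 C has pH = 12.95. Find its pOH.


pOH = 14 - pH
pOH = 14 - 12.95
pOH = 1.05

1.05


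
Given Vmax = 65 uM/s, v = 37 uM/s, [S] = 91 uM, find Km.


Km = [S] * (Vmax - v) / v
Km = 91 * (65 - 37) / 37
Km = 68.8649 uM

68.8649 uM


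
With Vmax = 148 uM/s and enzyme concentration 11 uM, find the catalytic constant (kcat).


kcat = Vmax / [E]t
kcat = 148 / 11
kcat = 13.4545 s^-1

13.4545 s^-1


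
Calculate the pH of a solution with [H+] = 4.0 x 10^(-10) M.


pH = -log10([H+])
pH = -log10(4.0 x 10^(-10))
pH = 9.3979

9.3979


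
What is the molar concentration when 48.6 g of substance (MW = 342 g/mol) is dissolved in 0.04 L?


C = (mass / MW) / volume
C = (48.6 / 342) / 0.04
C = 3.5526 M

3.5526 M


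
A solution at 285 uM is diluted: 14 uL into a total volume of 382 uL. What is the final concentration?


C2 = C1 * V1 / V2
C2 = 285 * 14 / 382
C2 = 10.445 uM

10.445 uM


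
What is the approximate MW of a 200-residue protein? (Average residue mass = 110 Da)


MW = n_residues * 110 Da
MW = 200 * 110
MW = 22000 Da

22000 Da


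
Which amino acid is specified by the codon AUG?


Standard genetic code lookup.
Codon AUG -> Met (start)

Met (start)


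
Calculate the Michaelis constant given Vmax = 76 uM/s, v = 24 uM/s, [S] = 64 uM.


Km = [S] * (Vmax - v) / v
Km = 64 * (76 - 24) / 24
Km = 138.6667 uM

138.6667 uM


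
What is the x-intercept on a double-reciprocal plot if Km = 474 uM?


x-intercept = -1/Km
= -1/474
= -0.0021 1/uM

-0.0021 1/uM


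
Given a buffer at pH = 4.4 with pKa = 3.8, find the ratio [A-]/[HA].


[A-]/[HA] = 10^(pH - pKa)
= 10^(4.4 - 3.8)
= 3.9811

3.9811


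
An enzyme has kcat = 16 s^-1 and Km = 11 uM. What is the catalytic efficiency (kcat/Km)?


Catalytic efficiency = kcat / Km
= 16 / 11
= 1.4545 uM^-1*s^-1

1.4545 uM^-1*s^-1


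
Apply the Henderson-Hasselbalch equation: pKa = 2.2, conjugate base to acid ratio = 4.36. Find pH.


pH = pKa + log10([A-]/[HA])
pH = 2.2 + log10(4.36)
pH = 2.8395

2.8395
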